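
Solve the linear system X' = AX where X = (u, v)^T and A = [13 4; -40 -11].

u(t) = C_1e^(t)cos(4t) + C_2e^(t)sin(4t), v(t) = -C_1e^(t)sin(4t) - 3C_1e^(t)cos(4t) - 3C_2e^(t)sin(4t) + C_2e^(t)cos(4t)

Coefficient matrix A = [[13, 4], [-40, -11]].
Characteristic polynomial det(A - λI) = λ^2 - 2λ + 17 = 0.
Eigenvalues λ = 1 ± 4i (complex conjugate pair).
For λ=1+4i: an eigenvector is (1,-3) - i(0,-1) = (1, -3 + i).
A real fundamental pair from Re and Im of e^((1+4i)t)v: X_1 = e^(t)(cos(4t)·(1,-3) + sin(4t)·(0,-1)), X_2 = e^(t)(sin(4t)·(1,-3) - cos(4t)·(0,-1)).
General solution: C_1X_1 + C_2X_2.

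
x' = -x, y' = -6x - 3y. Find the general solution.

Coefficient matrix A = [[-1, 0], [-6, -3]].
Characteristic polynomial det(A - λI) = λ^2 + 4λ + 3 = 0.
Eigenvalues λ = -3, -1.
For λ=-3: (A-λI) row 1 is [2, 0], so an eigenvector is (0, 1).
For λ=-1: (A-λI) row 2 is [-6, -2], so an eigenvector is (1, -3).
General solution: C_1e^(-3t)(0,1) + C_2e^(-t)(1,-3).

x(t) = C_2e^(-t), y(t) = C_1e^(-3t) - 3C_2e^(-t)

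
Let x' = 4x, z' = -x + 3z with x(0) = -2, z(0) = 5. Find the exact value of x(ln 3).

-162

A = [[4,0],[-1,3]]; eigenvalues λ = 3, 4.
Eigenvectors: (0,1) for λ=3, (1,-1) for λ=4.
From the initial condition, c_1 = 3, c_2 = -2.
x(ln 3) = (3)(3^3)(0) + (-2)(3^4)(1) = -162.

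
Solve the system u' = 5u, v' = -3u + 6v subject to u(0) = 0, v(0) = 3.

u(t) = 0, v(t) = 3e^(6t)

Coefficient matrix A = [[5, 0], [-3, 6]].
Characteristic polynomial det(A - λI) = λ^2 - 11λ + 30 = 0.
Eigenvalues λ = 5, 6.
For λ=5: (A-λI) row 2 is [-3, 1], so an eigenvector is (-1, -3).
For λ=6: (A-λI) row 1 is [-1, 0], so an eigenvector is (0, -1).
General solution: K_1e^(5t)(-1,-3) + K_2e^(6t)(0,-1).
Applying u(0)=0, v(0)=3 gives K_1=0, K_2=-3.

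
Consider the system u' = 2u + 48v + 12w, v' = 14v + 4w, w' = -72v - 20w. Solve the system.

u(t) = C_2e^(2t) - 2C_3e^(-4t), v(t) = C_1e^(-2t) - 2C_3e^(-4t), w(t) = -4C_1e^(-2t) + 9C_3e^(-4t)

Coefficient matrix A = [[2, 48, 12], [0, 14, 4], [0, -72, -20]].
det(A - λI) = 0 gives eigenvalues λ = -2, 2, -4.
For λ=-2: eigenvector (0,1,-4).
For λ=2: eigenvector (1,0,0).
For λ=-4: eigenvector (-2,-2,9).
General solution: C_1e^(-2t)(0,1,-4) + C_2e^(2t)(1,0,0) + C_3e^(-4t)(-2,-2,9).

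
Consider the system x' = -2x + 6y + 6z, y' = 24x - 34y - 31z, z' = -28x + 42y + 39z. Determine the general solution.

x(t) = 3K_1e^(2t) + K_2e^(4t), y(t) = 2K_1e^(2t) - K_2e^(4t) - K_3e^(-3t), z(t) = 2K_2e^(4t) + K_3e^(-3t)

Coefficient matrix A = [[-2, 6, 6], [24, -34, -31], [-28, 42, 39]].
det(A - λI) = 0 gives eigenvalues λ = 2, 4, -3.
For λ=2: eigenvector (3,2,0).
For λ=4: eigenvector (1,-1,2).
For λ=-3: eigenvector (0,-1,1).
General solution: K_1e^(2t)(3,2,0) + K_2e^(4t)(1,-1,2) + K_3e^(-3t)(0,-1,1).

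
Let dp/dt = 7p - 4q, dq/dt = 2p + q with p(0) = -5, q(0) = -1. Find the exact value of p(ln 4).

A = [[7,-4],[2,1]]; eigenvalues λ = 5, 3.
Eigenvectors: (2,1) for λ=5, (1,1) for λ=3.
From the initial condition, c_1 = -4, c_2 = 3.
p(ln 4) = (-4)(4^5)(2) + (3)(4^3)(1) = -8000.

-8000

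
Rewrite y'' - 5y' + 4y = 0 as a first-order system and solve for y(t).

y(t) = K_1e^(t) + K_2e^(4t)

Let x_1 = y, x_2 = y'. Then x_1' = x_2 and x_2' = -4x_1 + 5x_2.
A = [[0,1],[-4,5]]; det(A-λI) = λ^2 - 5λ + 4.
Eigenvalues λ = 1, 4 with eigenvectors (1,1), (1,4).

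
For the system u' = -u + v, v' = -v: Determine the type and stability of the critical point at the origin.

A = [[-1,1],[0,-1]]; det(A-λI) = λ^2 + 2λ + 1.
repeated λ = -1 with a single eigenvector.

stable improper node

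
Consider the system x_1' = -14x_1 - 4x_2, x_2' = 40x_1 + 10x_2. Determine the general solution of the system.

x_1(t) = -K_1e^(-2t)cos(4t) - K_2e^(-2t)sin(4t), x_2(t) = -K_1e^(-2t)sin(4t) + 3K_1e^(-2t)cos(4t) + 3K_2e^(-2t)sin(4t) + K_2e^(-2t)cos(4t)

Coefficient matrix A = [[-14, -4], [40, 10]].
Characteristic polynomial det(A - λI) = λ^2 + 4λ + 20 = 0.
Eigenvalues λ = -2 ± 4i (complex conjugate pair).
For λ=-2+4i: an eigenvector is (-1,3) - i(0,-1) = (-1, 3 + i).
A real fundamental pair from Re and Im of e^((-2+4i)t)v: X_1 = e^(-2t)(cos(4t)·(-1,3) + sin(4t)·(0,-1)), X_2 = e^(-2t)(sin(4t)·(-1,3) - cos(4t)·(0,-1)).
General solution: K_1X_1 + K_2X_2.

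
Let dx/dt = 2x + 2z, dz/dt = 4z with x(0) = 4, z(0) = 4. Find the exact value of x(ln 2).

64

A = [[2,2],[0,4]]; eigenvalues λ = 4, 2.
Eigenvectors: (1,1) for λ=4, (-1,0) for λ=2.
From the initial condition, c_1 = 4, c_2 = 0.
x(ln 2) = (4)(2^4)(1) + (0)(2^2)(-1) = 64.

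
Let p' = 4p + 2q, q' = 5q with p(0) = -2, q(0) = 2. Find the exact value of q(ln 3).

A = [[4,2],[0,5]]; eigenvalues λ = 4, 5.
Eigenvectors: (-1,0) for λ=4, (2,1) for λ=5.
From the initial condition, c_1 = 6, c_2 = 2.
q(ln 3) = (6)(3^4)(0) + (2)(3^5)(1) = 486.

486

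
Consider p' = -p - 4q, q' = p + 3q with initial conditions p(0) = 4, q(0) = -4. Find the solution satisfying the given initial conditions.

p(t) = 8te^(t) + 4e^(t), q(t) = -4te^(t) - 4e^(t)

Coefficient matrix A = [[-1, -4], [1, 3]].
Characteristic polynomial det(A - λI) = λ^2 - 2λ + 1 = 0.
Single eigenvalue λ = 1 with algebraic multiplicity 2.
Eigenvector v = (2,-1); generalized eigenvector w with (A-λI)w=v is (1,-1).
General solution: e^(t)[c_1·v + c_2·(t·v + w)].
Applying p(0)=4, q(0)=-4 gives c_1=0, c_2=4.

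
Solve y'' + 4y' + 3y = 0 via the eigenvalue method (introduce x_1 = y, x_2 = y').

y(t) = K_1e^(-3t) + K_2e^(-t)

Let x_1 = y, x_2 = y'. Then x_1' = x_2 and x_2' = -3x_1 - 4x_2.
A = [[0,1],[-3,-4]]; det(A-λI) = λ^2 + 4λ + 3.
Eigenvalues λ = -3, -1 with eigenvectors (1,-3), (1,-1).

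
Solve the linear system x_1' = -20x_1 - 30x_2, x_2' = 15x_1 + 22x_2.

Coefficient matrix A = [[-20, -30], [15, 22]].
Characteristic polynomial det(A - λI) = λ^2 - 2λ + 10 = 0.
Eigenvalues λ = 1 ± 3i (complex conjugate pair).
For λ=1+3i: an eigenvector is (3,-2) - i(-1,1) = (3 + i, -2 - i).
A real fundamental pair from Re and Im of e^((1+3i)t)v: X_1 = e^(t)(cos(3t)·(3,-2) + sin(3t)·(-1,1)), X_2 = e^(t)(sin(3t)·(3,-2) - cos(3t)·(-1,1)).
General solution: K_1X_1 + K_2X_2.

x_1(t) = -K_1e^(t)sin(3t) + 3K_1e^(t)cos(3t) + 3K_2e^(t)sin(3t) + K_2e^(t)cos(3t), x_2(t) = K_1e^(t)sin(3t) - 2K_1e^(t)cos(3t) - 2K_2e^(t)sin(3t) - K_2e^(t)cos(3t)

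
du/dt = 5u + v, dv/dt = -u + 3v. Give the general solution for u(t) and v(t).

u(t) = K_1e^(4t) + K_2te^(4t) - 2K_2e^(4t), v(t) = -K_1e^(4t) - K_2te^(4t) + 3K_2e^(4t)

Coefficient matrix A = [[5, 1], [-1, 3]].
Characteristic polynomial det(A - λI) = λ^2 - 8λ + 16 = 0.
Single eigenvalue λ = 4 with algebraic multiplicity 2.
Eigenvector v = (1,-1); generalized eigenvector w with (A-λI)w=v is (-2,3).
General solution: e^(4t)[K_1·v + K_2·(t·v + w)].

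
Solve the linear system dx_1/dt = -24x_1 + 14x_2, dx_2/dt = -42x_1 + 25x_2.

x_1(t) = 2C_1e^(-3t) + C_2e^(4t), x_2(t) = 3C_1e^(-3t) + 2C_2e^(4t)

Coefficient matrix A = [[-24, 14], [-42, 25]].
Characteristic polynomial det(A - λI) = λ^2 - λ - 12 = 0.
Eigenvalues λ = -3, 4.
For λ=-3: (A-λI) row 1 is [-21, 14], so an eigenvector is (2, 3).
For λ=4: (A-λI) row 1 is [-28, 14], so an eigenvector is (1, 2).
General solution: C_1e^(-3t)(2,3) + C_2e^(4t)(1,2).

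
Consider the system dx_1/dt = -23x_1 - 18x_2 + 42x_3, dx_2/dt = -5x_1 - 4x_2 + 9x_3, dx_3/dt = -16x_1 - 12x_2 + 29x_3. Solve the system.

x_1(t) = -6C_1e^(2t) - 3C_2e^(-t) + 8C_3e^(t), x_2(t) = -C_1e^(2t) - C_2e^(-t) + C_3e^(t), x_3(t) = -4C_1e^(2t) - 2C_2e^(-t) + 5C_3e^(t)

Coefficient matrix A = [[-23, -18, 42], [-5, -4, 9], [-16, -12, 29]].
det(A - λI) = 0 gives eigenvalues λ = 2, -1, 1.
For λ=2: eigenvector (-6,-1,-4).
For λ=-1: eigenvector (-3,-1,-2).
For λ=1: eigenvector (8,1,5).
General solution: C_1e^(2t)(-6,-1,-4) + C_2e^(-t)(-3,-1,-2) + C_3e^(t)(8,1,5).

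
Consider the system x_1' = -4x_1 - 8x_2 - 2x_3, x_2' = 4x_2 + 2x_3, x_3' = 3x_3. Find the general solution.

Coefficient matrix A = [[-4, -8, -2], [0, 4, 2], [0, 0, 3]].
det(A - λI) = 0 gives eigenvalues λ = 3, 4, -4.
For λ=3: eigenvector (2,-2,1).
For λ=4: eigenvector (-1,1,0).
For λ=-4: eigenvector (1,0,0).
General solution: c_1e^(3t)(2,-2,1) + c_2e^(4t)(-1,1,0) + c_3e^(-4t)(1,0,0).

x_1(t) = 2c_1e^(3t) - c_2e^(4t) + c_3e^(-4t), x_2(t) = -2c_1e^(3t) + c_2e^(4t), x_3(t) = c_1e^(3t)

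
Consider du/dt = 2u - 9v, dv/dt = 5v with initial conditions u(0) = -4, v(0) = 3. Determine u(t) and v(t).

u(t) = -9e^(5t) + 5e^(2t), v(t) = 3e^(5t)

Coefficient matrix A = [[2, -9], [0, 5]].
Characteristic polynomial det(A - λI) = λ^2 - 7λ + 10 = 0.
Eigenvalues λ = 5, 2.
For λ=5: (A-λI) row 1 is [-3, -9], so an eigenvector is (-3, 1).
For λ=2: (A-λI) row 1 is [0, -9], so an eigenvector is (1, 0).
General solution: K_1e^(5t)(-3,1) + K_2e^(2t)(1,0).
Applying u(0)=-4, v(0)=3 gives K_1=3, K_2=5.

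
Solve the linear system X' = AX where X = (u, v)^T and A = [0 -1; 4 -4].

Coefficient matrix A = [[0, -1], [4, -4]].
Characteristic polynomial det(A - λI) = λ^2 + 4λ + 4 = 0.
Single eigenvalue λ = -2 with algebraic multiplicity 2.
Eigenvector v = (1,2); generalized eigenvector w with (A-λI)w=v is (1,1).
General solution: e^(-2t)[K_1·v + K_2·(t·v + w)].

u(t) = K_1e^(-2t) + K_2te^(-2t) + K_2e^(-2t), v(t) = 2K_1e^(-2t) + 2K_2te^(-2t) + K_2e^(-2t)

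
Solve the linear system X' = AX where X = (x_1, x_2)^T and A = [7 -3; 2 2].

x_1(t) = c_1e^(4t) + 3c_2e^(5t), x_2(t) = c_1e^(4t) + 2c_2e^(5t)

Coefficient matrix A = [[7, -3], [2, 2]].
Characteristic polynomial det(A - λI) = λ^2 - 9λ + 20 = 0.
Eigenvalues λ = 4, 5.
For λ=4: (A-λI) row 1 is [3, -3], so an eigenvector is (1, 1).
For λ=5: (A-λI) row 1 is [2, -3], so an eigenvector is (3, 2).
General solution: c_1e^(4t)(1,1) + c_2e^(5t)(3,2).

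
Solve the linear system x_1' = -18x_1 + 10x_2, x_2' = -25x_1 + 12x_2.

x_1(t) = K_1e^(-3t)sin(5t) + K_1e^(-3t)cos(5t) + K_2e^(-3t)sin(5t) - K_2e^(-3t)cos(5t), x_2(t) = K_1e^(-3t)sin(5t) + 2K_1e^(-3t)cos(5t) + 2K_2e^(-3t)sin(5t) - K_2e^(-3t)cos(5t)

Coefficient matrix A = [[-18, 10], [-25, 12]].
Characteristic polynomial det(A - λI) = λ^2 + 6λ + 34 = 0.
Eigenvalues λ = -3 ± 5i (complex conjugate pair).
For λ=-3+5i: an eigenvector is (1,2) - i(1,1) = (1 - i, 2 - i).
A real fundamental pair from Re and Im of e^((-3+5i)t)v: X_1 = e^(-3t)(cos(5t)·(1,2) + sin(5t)·(1,1)), X_2 = e^(-3t)(sin(5t)·(1,2) - cos(5t)·(1,1)).
General solution: K_1X_1 + K_2X_2.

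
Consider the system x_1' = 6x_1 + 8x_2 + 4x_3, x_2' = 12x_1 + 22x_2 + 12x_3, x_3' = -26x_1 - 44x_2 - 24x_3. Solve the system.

Coefficient matrix A = [[6, 8, 4], [12, 22, 12], [-26, -44, -24]].
det(A - λI) = 0 gives eigenvalues λ = 2, -2, 4.
For λ=2: eigenvector (1,0,-1).
For λ=-2: eigenvector (0,1,-2).
For λ=4: eigenvector (2,2,-5).
General solution: c_1e^(2t)(1,0,-1) + c_2e^(-2t)(0,1,-2) + c_3e^(4t)(2,2,-5).

x_1(t) = c_1e^(2t) + 2c_3e^(4t), x_2(t) = c_2e^(-2t) + 2c_3e^(4t), x_3(t) = -c_1e^(2t) - 2c_2e^(-2t) - 5c_3e^(4t)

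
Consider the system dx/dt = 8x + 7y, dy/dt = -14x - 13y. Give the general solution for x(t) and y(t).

x(t) = -K_1e^(-6t) - K_2e^(t), y(t) = 2K_1e^(-6t) + K_2e^(t)

Coefficient matrix A = [[8, 7], [-14, -13]].
Characteristic polynomial det(A - λI) = λ^2 + 5λ - 6 = 0.
Eigenvalues λ = -6, 1.
For λ=-6: (A-λI) row 1 is [14, 7], so an eigenvector is (-1, 2).
For λ=1: (A-λI) row 1 is [7, 7], so an eigenvector is (-1, 1).
General solution: K_1e^(-6t)(-1,2) + K_2e^(t)(-1,1).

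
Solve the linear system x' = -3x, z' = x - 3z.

Coefficient matrix A = [[-3, 0], [1, -3]].
Characteristic polynomial det(A - λI) = λ^2 + 6λ + 9 = 0.
Single eigenvalue λ = -3 with algebraic multiplicity 2.
Eigenvector v = (0,1); generalized eigenvector w with (A-λI)w=v is (1,3).
General solution: e^(-3t)[C_1·v + C_2·(t·v + w)].

x(t) = C_2e^(-3t), z(t) = C_1e^(-3t) + C_2te^(-3t) + 3C_2e^(-3t)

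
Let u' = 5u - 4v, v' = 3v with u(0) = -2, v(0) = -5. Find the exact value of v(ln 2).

-40

A = [[5,-4],[0,3]]; eigenvalues λ = 5, 3.
Eigenvectors: (1,0) for λ=5, (-2,-1) for λ=3.
From the initial condition, c_1 = 8, c_2 = 5.
v(ln 2) = (8)(2^5)(0) + (5)(2^3)(-1) = -40.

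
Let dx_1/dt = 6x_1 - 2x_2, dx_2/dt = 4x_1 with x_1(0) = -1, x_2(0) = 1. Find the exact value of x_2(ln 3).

-207

A = [[6,-2],[4,0]]; eigenvalues λ = 2, 4.
Eigenvectors: (1,2) for λ=2, (-1,-1) for λ=4.
From the initial condition, c_1 = 2, c_2 = 3.
x_2(ln 3) = (2)(3^2)(2) + (3)(3^4)(-1) = -207.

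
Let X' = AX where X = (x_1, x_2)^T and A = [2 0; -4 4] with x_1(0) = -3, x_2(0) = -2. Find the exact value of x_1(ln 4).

-48

A = [[2,0],[-4,4]]; eigenvalues λ = 4, 2.
Eigenvectors: (0,1) for λ=4, (1,2) for λ=2.
From the initial condition, c_1 = 4, c_2 = -3.
x_1(ln 4) = (4)(4^4)(0) + (-3)(4^2)(1) = -48.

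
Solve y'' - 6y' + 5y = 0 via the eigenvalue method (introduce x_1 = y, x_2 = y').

y(t) = C_1e^(5t) + C_2e^(t)

Let x_1 = y, x_2 = y'. Then x_1' = x_2 and x_2' = -5x_1 + 6x_2.
A = [[0,1],[-5,6]]; det(A-λI) = λ^2 - 6λ + 5.
Eigenvalues λ = 5, 1 with eigenvectors (1,5), (1,1).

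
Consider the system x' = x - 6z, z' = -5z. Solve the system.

x(t) = K_1e^(t) - K_2e^(-5t), z(t) = -K_2e^(-5t)

Coefficient matrix A = [[1, -6], [0, -5]].
Characteristic polynomial det(A - λI) = λ^2 + 4λ - 5 = 0.
Eigenvalues λ = 1, -5.
For λ=1: (A-λI) row 1 is [0, -6], so an eigenvector is (1, 0).
For λ=-5: (A-λI) row 1 is [6, -6], so an eigenvector is (-1, -1).
General solution: K_1e^(t)(1,0) + K_2e^(-5t)(-1,-1).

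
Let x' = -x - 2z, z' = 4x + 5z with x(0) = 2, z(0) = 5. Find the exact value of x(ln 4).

-412

A = [[-1,-2],[4,5]]; eigenvalues λ = 1, 3.
Eigenvectors: (-1,1) for λ=1, (-1,2) for λ=3.
From the initial condition, c_1 = -9, c_2 = 7.
x(ln 4) = (-9)(4^1)(-1) + (7)(4^3)(-1) = -412.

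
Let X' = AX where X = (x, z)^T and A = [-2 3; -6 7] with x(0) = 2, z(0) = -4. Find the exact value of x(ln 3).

A = [[-2,3],[-6,7]]; eigenvalues λ = 4, 1.
Eigenvectors: (1,2) for λ=4, (1,1) for λ=1.
From the initial condition, c_1 = -6, c_2 = 8.
x(ln 3) = (-6)(3^4)(1) + (8)(3^1)(1) = -462.

-462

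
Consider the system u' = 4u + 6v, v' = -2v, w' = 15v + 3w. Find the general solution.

Coefficient matrix A = [[4, 6, 0], [0, -2, 0], [0, 15, 3]].
det(A - λI) = 0 gives eigenvalues λ = 4, -2, 3.
For λ=4: eigenvector (1,0,0).
For λ=-2: eigenvector (-1,1,-3).
For λ=3: eigenvector (0,0,1).
General solution: C_1e^(4t)(1,0,0) + C_2e^(-2t)(-1,1,-3) + C_3e^(3t)(0,0,1).

u(t) = C_1e^(4t) - C_2e^(-2t), v(t) = C_2e^(-2t), w(t) = -3C_2e^(-2t) + C_3e^(3t)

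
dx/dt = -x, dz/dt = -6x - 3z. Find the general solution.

x(t) = K_2e^(-t), z(t) = -K_1e^(-3t) - 3K_2e^(-t)

Coefficient matrix A = [[-1, 0], [-6, -3]].
Characteristic polynomial det(A - λI) = λ^2 + 4λ + 3 = 0.
Eigenvalues λ = -3, -1.
For λ=-3: (A-λI) row 1 is [2, 0], so an eigenvector is (0, -1).
For λ=-1: (A-λI) row 2 is [-6, -2], so an eigenvector is (1, -3).
General solution: K_1e^(-3t)(0,-1) + K_2e^(-t)(1,-3).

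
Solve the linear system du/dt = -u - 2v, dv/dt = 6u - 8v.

Coefficient matrix A = [[-1, -2], [6, -8]].
Characteristic polynomial det(A - λI) = λ^2 + 9λ + 20 = 0.
Eigenvalues λ = -4, -5.
For λ=-4: (A-λI) row 1 is [3, -2], so an eigenvector is (2, 3).
For λ=-5: (A-λI) row 1 is [4, -2], so an eigenvector is (-1, -2).
General solution: C_1e^(-4t)(2,3) + C_2e^(-5t)(-1,-2).

u(t) = 2C_1e^(-4t) - C_2e^(-5t), v(t) = 3C_1e^(-4t) - 2C_2e^(-5t)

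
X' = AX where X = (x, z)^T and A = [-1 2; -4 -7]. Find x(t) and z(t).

Coefficient matrix A = [[-1, 2], [-4, -7]].
Characteristic polynomial det(A - λI) = λ^2 + 8λ + 15 = 0.
Eigenvalues λ = -5, -3.
For λ=-5: (A-λI) row 1 is [4, 2], so an eigenvector is (-1, 2).
For λ=-3: (A-λI) row 1 is [2, 2], so an eigenvector is (1, -1).
General solution: K_1e^(-5t)(-1,2) + K_2e^(-3t)(1,-1).

x(t) = -K_1e^(-5t) + K_2e^(-3t), z(t) = 2K_1e^(-5t) - K_2e^(-3t)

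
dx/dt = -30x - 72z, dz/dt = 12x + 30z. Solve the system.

x(t) = 2c_1e^(6t) - 3c_2e^(-6t), z(t) = -c_1e^(6t) + c_2e^(-6t)

Coefficient matrix A = [[-30, -72], [12, 30]].
Characteristic polynomial det(A - λI) = λ^2 - 36 = 0.
Eigenvalues λ = 6, -6.
For λ=6: (A-λI) row 1 is [-36, -72], so an eigenvector is (2, -1).
For λ=-6: (A-λI) row 1 is [-24, -72], so an eigenvector is (-3, 1).
General solution: c_1e^(6t)(2,-1) + c_2e^(-6t)(-3,1).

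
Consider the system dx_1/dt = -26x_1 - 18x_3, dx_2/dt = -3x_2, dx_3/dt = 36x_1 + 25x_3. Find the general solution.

x_1(t) = -3K_1e^(-2t) + 2K_3e^(t), x_2(t) = K_2e^(-3t), x_3(t) = 4K_1e^(-2t) - 3K_3e^(t)

Coefficient matrix A = [[-26, 0, -18], [0, -3, 0], [36, 0, 25]].
det(A - λI) = 0 gives eigenvalues λ = -2, -3, 1.
For λ=-2: eigenvector (-3,0,4).
For λ=-3: eigenvector (0,1,0).
For λ=1: eigenvector (2,0,-3).
General solution: K_1e^(-2t)(-3,0,4) + K_2e^(-3t)(0,1,0) + K_3e^(t)(2,0,-3).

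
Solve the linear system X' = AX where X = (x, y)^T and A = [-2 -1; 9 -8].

x(t) = K_1e^(-5t) + K_2te^(-5t) + K_2e^(-5t), y(t) = 3K_1e^(-5t) + 3K_2te^(-5t) + 2K_2e^(-5t)

Coefficient matrix A = [[-2, -1], [9, -8]].
Characteristic polynomial det(A - λI) = λ^2 + 10λ + 25 = 0.
Single eigenvalue λ = -5 with algebraic multiplicity 2.
Eigenvector v = (1,3); generalized eigenvector w with (A-λI)w=v is (1,2).
General solution: e^(-5t)[K_1·v + K_2·(t·v + w)].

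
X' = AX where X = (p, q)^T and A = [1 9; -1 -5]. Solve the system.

Coefficient matrix A = [[1, 9], [-1, -5]].
Characteristic polynomial det(A - λI) = λ^2 + 4λ + 4 = 0.
Single eigenvalue λ = -2 with algebraic multiplicity 2.
Eigenvector v = (-3,1); generalized eigenvector w with (A-λI)w=v is (-1,0).
General solution: e^(-2t)[K_1·v + K_2·(t·v + w)].

p(t) = -3K_1e^(-2t) - 3K_2te^(-2t) - K_2e^(-2t), q(t) = K_1e^(-2t) + K_2te^(-2t)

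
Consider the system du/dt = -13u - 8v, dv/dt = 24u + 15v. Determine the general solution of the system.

Coefficient matrix A = [[-13, -8], [24, 15]].
Characteristic polynomial det(A - λI) = λ^2 - 2λ - 3 = 0.
Eigenvalues λ = -1, 3.
For λ=-1: (A-λI) row 1 is [-12, -8], so an eigenvector is (-2, 3).
For λ=3: (A-λI) row 1 is [-16, -8], so an eigenvector is (-1, 2).
General solution: C_1e^(-t)(-2,3) + C_2e^(3t)(-1,2).

u(t) = -2C_1e^(-t) - C_2e^(3t), v(t) = 3C_1e^(-t) + 2C_2e^(3t)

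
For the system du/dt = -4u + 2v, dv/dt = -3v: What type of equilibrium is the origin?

A = [[-4,2],[0,-3]]; det(A-λI) = λ^2 + 7λ + 12.
λ = -3, -4: both negative.

stable node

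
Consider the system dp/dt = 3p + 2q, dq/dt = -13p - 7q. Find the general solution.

p(t) = c_1e^(-2t)sin(t) - c_1e^(-2t)cos(t) - c_2e^(-2t)sin(t) - c_2e^(-2t)cos(t), q(t) = -2c_1e^(-2t)sin(t) + 3c_1e^(-2t)cos(t) + 3c_2e^(-2t)sin(t) + 2c_2e^(-2t)cos(t)

Coefficient matrix A = [[3, 2], [-13, -7]].
Characteristic polynomial det(A - λI) = λ^2 + 4λ + 5 = 0.
Eigenvalues λ = -2 ± i (complex conjugate pair).
For λ=-2+i: an eigenvector is (-1,3) - i(1,-2) = (-1 - i, 3 + 2i).
A real fundamental pair from Re and Im of e^((-2+i)t)v: X_1 = e^(-2t)(cos(t)·(-1,3) + sin(t)·(1,-2)), X_2 = e^(-2t)(sin(t)·(-1,3) - cos(t)·(1,-2)).
General solution: c_1X_1 + c_2X_2.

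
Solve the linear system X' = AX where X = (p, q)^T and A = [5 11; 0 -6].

Coefficient matrix A = [[5, 11], [0, -6]].
Characteristic polynomial det(A - λI) = λ^2 + λ - 30 = 0.
Eigenvalues λ = 5, -6.
For λ=5: (A-λI) row 1 is [0, 11], so an eigenvector is (-1, 0).
For λ=-6: (A-λI) row 1 is [11, 11], so an eigenvector is (1, -1).
General solution: C_1e^(5t)(-1,0) + C_2e^(-6t)(1,-1).

p(t) = -C_1e^(5t) + C_2e^(-6t), q(t) = -C_2e^(-6t)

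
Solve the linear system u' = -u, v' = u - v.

Coefficient matrix A = [[-1, 0], [1, -1]].
Characteristic polynomial det(A - λI) = λ^2 + 2λ + 1 = 0.
Single eigenvalue λ = -1 with algebraic multiplicity 2.
Eigenvector v = (0,1); generalized eigenvector w with (A-λI)w=v is (1,-3).
General solution: e^(-t)[K_1·v + K_2·(t·v + w)].

u(t) = K_2e^(-t), v(t) = K_1e^(-t) + K_2te^(-t) - 3K_2e^(-t)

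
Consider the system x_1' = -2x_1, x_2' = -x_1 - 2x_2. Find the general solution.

x_1(t) = K_2e^(-2t), x_2(t) = -K_1e^(-2t) - K_2te^(-2t) - 2K_2e^(-2t)

Coefficient matrix A = [[-2, 0], [-1, -2]].
Characteristic polynomial det(A - λI) = λ^2 + 4λ + 4 = 0.
Single eigenvalue λ = -2 with algebraic multiplicity 2.
Eigenvector v = (0,-1); generalized eigenvector w with (A-λI)w=v is (1,-2).
General solution: e^(-2t)[K_1·v + K_2·(t·v + w)].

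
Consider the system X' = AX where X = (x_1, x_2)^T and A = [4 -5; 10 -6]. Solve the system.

x_1(t) = C_1e^(-t)sin(5t) - C_2e^(-t)cos(5t), x_2(t) = C_1e^(-t)sin(5t) - C_1e^(-t)cos(5t) - C_2e^(-t)sin(5t) - C_2e^(-t)cos(5t)

Coefficient matrix A = [[4, -5], [10, -6]].
Characteristic polynomial det(A - λI) = λ^2 + 2λ + 26 = 0.
Eigenvalues λ = -1 ± 5i (complex conjugate pair).
For λ=-1+5i: an eigenvector is (0,-1) - i(1,1) = (0 - i, -1 - i).
A real fundamental pair from Re and Im of e^((-1+5i)t)v: X_1 = e^(-t)(cos(5t)·(0,-1) + sin(5t)·(1,1)), X_2 = e^(-t)(sin(5t)·(0,-1) - cos(5t)·(1,1)).
General solution: C_1X_1 + C_2X_2.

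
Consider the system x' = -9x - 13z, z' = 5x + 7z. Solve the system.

Coefficient matrix A = [[-9, -13], [5, 7]].
Characteristic polynomial det(A - λI) = λ^2 + 2λ + 2 = 0.
Eigenvalues λ = -1 ± i (complex conjugate pair).
For λ=-1+i: an eigenvector is (3,-2) - i(2,-1) = (3 - 2i, -2 + i).
A real fundamental pair from Re and Im of e^((-1+i)t)v: X_1 = e^(-t)(cos(t)·(3,-2) + sin(t)·(2,-1)), X_2 = e^(-t)(sin(t)·(3,-2) - cos(t)·(2,-1)).
General solution: K_1X_1 + K_2X_2.

x(t) = 2K_1e^(-t)sin(t) + 3K_1e^(-t)cos(t) + 3K_2e^(-t)sin(t) - 2K_2e^(-t)cos(t), z(t) = -K_1e^(-t)sin(t) - 2K_1e^(-t)cos(t) - 2K_2e^(-t)sin(t) + K_2e^(-t)cos(t)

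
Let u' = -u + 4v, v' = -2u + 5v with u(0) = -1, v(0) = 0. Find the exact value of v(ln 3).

24

A = [[-1,4],[-2,5]]; eigenvalues λ = 1, 3.
Eigenvectors: (2,1) for λ=1, (-1,-1) for λ=3.
From the initial condition, c_1 = -1, c_2 = -1.
v(ln 3) = (-1)(3^1)(1) + (-1)(3^3)(-1) = 24.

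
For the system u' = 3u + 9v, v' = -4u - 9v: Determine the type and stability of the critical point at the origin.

stable improper node

A = [[3,9],[-4,-9]]; det(A-λI) = λ^2 + 6λ + 9.
repeated λ = -3 with a single eigenvector.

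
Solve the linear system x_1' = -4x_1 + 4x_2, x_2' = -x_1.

x_1(t) = 2K_1e^(-2t) + 2K_2te^(-2t) - 3K_2e^(-2t), x_2(t) = K_1e^(-2t) + K_2te^(-2t) - K_2e^(-2t)

Coefficient matrix A = [[-4, 4], [-1, 0]].
Characteristic polynomial det(A - λI) = λ^2 + 4λ + 4 = 0.
Single eigenvalue λ = -2 with algebraic multiplicity 2.
Eigenvector v = (2,1); generalized eigenvector w with (A-λI)w=v is (-3,-1).
General solution: e^(-2t)[K_1·v + K_2·(t·v + w)].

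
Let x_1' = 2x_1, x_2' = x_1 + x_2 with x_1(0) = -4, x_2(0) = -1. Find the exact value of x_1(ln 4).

-64

A = [[2,0],[1,1]]; eigenvalues λ = 2, 1.
Eigenvectors: (-1,-1) for λ=2, (0,1) for λ=1.
From the initial condition, c_1 = 4, c_2 = 3.
x_1(ln 4) = (4)(4^2)(-1) + (3)(4^1)(0) = -64.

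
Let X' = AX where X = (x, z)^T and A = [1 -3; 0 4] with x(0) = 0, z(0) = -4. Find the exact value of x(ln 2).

A = [[1,-3],[0,4]]; eigenvalues λ = 4, 1.
Eigenvectors: (-1,1) for λ=4, (-1,0) for λ=1.
From the initial condition, c_1 = -4, c_2 = 4.
x(ln 2) = (-4)(2^4)(-1) + (4)(2^1)(-1) = 56.

56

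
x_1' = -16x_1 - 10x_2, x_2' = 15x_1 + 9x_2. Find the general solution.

x_1(t) = -K_1e^(-6t) - 2K_2e^(-t), x_2(t) = K_1e^(-6t) + 3K_2e^(-t)

Coefficient matrix A = [[-16, -10], [15, 9]].
Characteristic polynomial det(A - λI) = λ^2 + 7λ + 6 = 0.
Eigenvalues λ = -6, -1.
For λ=-6: (A-λI) row 1 is [-10, -10], so an eigenvector is (-1, 1).
For λ=-1: (A-λI) row 1 is [-15, -10], so an eigenvector is (-2, 3).
General solution: K_1e^(-6t)(-1,1) + K_2e^(-t)(-2,3).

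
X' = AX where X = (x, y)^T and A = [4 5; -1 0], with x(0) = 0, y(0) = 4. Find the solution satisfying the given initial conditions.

x(t) = 20e^(2t)sin(t), y(t) = -8e^(2t)sin(t) + 4e^(2t)cos(t)

Coefficient matrix A = [[4, 5], [-1, 0]].
Characteristic polynomial det(A - λI) = λ^2 - 4λ + 5 = 0.
Eigenvalues λ = 2 ± i (complex conjugate pair).
For λ=2+i: an eigenvector is (-2,1) - i(1,0) = (-2 - i, 1).
A real fundamental pair from Re and Im of e^((2+i)t)v: X_1 = e^(2t)(cos(t)·(-2,1) + sin(t)·(1,0)), X_2 = e^(2t)(sin(t)·(-2,1) - cos(t)·(1,0)).
General solution: C_1X_1 + C_2X_2.
Applying x(0)=0, y(0)=4 gives C_1=4, C_2=-8.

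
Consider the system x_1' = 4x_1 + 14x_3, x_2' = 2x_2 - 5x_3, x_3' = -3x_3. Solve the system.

Coefficient matrix A = [[4, 0, 14], [0, 2, -5], [0, 0, -3]].
det(A - λI) = 0 gives eigenvalues λ = 4, 2, -3.
For λ=4: eigenvector (1,0,0).
For λ=2: eigenvector (0,1,0).
For λ=-3: eigenvector (-2,1,1).
General solution: c_1e^(4t)(1,0,0) + c_2e^(2t)(0,1,0) + c_3e^(-3t)(-2,1,1).

x_1(t) = c_1e^(4t) - 2c_3e^(-3t), x_2(t) = c_2e^(2t) + c_3e^(-3t), x_3(t) = c_3e^(-3t)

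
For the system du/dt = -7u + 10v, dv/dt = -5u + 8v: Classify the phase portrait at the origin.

A = [[-7,10],[-5,8]]; det(A-λI) = λ^2 - λ - 6.
λ = -2, 3: opposite signs.

saddle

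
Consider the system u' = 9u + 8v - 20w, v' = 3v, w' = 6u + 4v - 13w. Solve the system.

u(t) = -5K_1e^(-3t) + 2K_2e^(3t) + 2K_3e^(-t), v(t) = K_2e^(3t), w(t) = -3K_1e^(-3t) + K_2e^(3t) + K_3e^(-t)

Coefficient matrix A = [[9, 8, -20], [0, 3, 0], [6, 4, -13]].
det(A - λI) = 0 gives eigenvalues λ = -3, 3, -1.
For λ=-3: eigenvector (-5,0,-3).
For λ=3: eigenvector (2,1,1).
For λ=-1: eigenvector (2,0,1).
General solution: K_1e^(-3t)(-5,0,-3) + K_2e^(3t)(2,1,1) + K_3e^(-t)(2,0,1).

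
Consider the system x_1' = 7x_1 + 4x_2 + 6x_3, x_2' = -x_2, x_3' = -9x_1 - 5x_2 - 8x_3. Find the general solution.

x_1(t) = C_1e^(-t) + C_2e^(t) - 2C_3e^(-2t), x_2(t) = C_1e^(-t), x_3(t) = -2C_1e^(-t) - C_2e^(t) + 3C_3e^(-2t)

Coefficient matrix A = [[7, 4, 6], [0, -1, 0], [-9, -5, -8]].
det(A - λI) = 0 gives eigenvalues λ = -1, 1, -2.
For λ=-1: eigenvector (1,1,-2).
For λ=1: eigenvector (1,0,-1).
For λ=-2: eigenvector (-2,0,3).
General solution: C_1e^(-t)(1,1,-2) + C_2e^(t)(1,0,-1) + C_3e^(-2t)(-2,0,3).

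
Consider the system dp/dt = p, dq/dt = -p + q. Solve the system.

p(t) = -C_2e^(t), q(t) = C_1e^(t) + C_2te^(t) + 3C_2e^(t)

Coefficient matrix A = [[1, 0], [-1, 1]].
Characteristic polynomial det(A - λI) = λ^2 - 2λ + 1 = 0.
Single eigenvalue λ = 1 with algebraic multiplicity 2.
Eigenvector v = (0,1); generalized eigenvector w with (A-λI)w=v is (-1,3).
General solution: e^(t)[C_1·v + C_2·(t·v + w)].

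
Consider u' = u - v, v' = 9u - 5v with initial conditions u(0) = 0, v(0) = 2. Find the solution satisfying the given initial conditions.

u(t) = -2te^(-2t), v(t) = -6te^(-2t) + 2e^(-2t)

Coefficient matrix A = [[1, -1], [9, -5]].
Characteristic polynomial det(A - λI) = λ^2 + 4λ + 4 = 0.
Single eigenvalue λ = -2 with algebraic multiplicity 2.
Eigenvector v = (1,3); generalized eigenvector w with (A-λI)w=v is (1,2).
General solution: e^(-2t)[C_1·v + C_2·(t·v + w)].
Applying u(0)=0, v(0)=2 gives C_1=2, C_2=-2.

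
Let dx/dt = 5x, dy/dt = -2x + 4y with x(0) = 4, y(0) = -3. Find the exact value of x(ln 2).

A = [[5,0],[-2,4]]; eigenvalues λ = 5, 4.
Eigenvectors: (1,-2) for λ=5, (0,1) for λ=4.
From the initial condition, c_1 = 4, c_2 = 5.
x(ln 2) = (4)(2^5)(1) + (5)(2^4)(0) = 128.

128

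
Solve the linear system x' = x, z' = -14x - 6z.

Coefficient matrix A = [[1, 0], [-14, -6]].
Characteristic polynomial det(A - λI) = λ^2 + 5λ - 6 = 0.
Eigenvalues λ = -6, 1.
For λ=-6: (A-λI) row 1 is [7, 0], so an eigenvector is (0, -1).
For λ=1: (A-λI) row 2 is [-14, -7], so an eigenvector is (-1, 2).
General solution: K_1e^(-6t)(0,-1) + K_2e^(t)(-1,2).

x(t) = -K_2e^(t), z(t) = -K_1e^(-6t) + 2K_2e^(t)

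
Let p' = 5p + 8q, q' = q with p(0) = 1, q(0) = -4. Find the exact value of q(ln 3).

-12

A = [[5,8],[0,1]]; eigenvalues λ = 5, 1.
Eigenvectors: (-1,0) for λ=5, (2,-1) for λ=1.
From the initial condition, c_1 = 7, c_2 = 4.
q(ln 3) = (7)(3^5)(0) + (4)(3^1)(-1) = -12.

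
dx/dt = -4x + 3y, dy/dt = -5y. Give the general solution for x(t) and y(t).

x(t) = 3c_1e^(-5t) - c_2e^(-4t), y(t) = -c_1e^(-5t)

Coefficient matrix A = [[-4, 3], [0, -5]].
Characteristic polynomial det(A - λI) = λ^2 + 9λ + 20 = 0.
Eigenvalues λ = -5, -4.
For λ=-5: (A-λI) row 1 is [1, 3], so an eigenvector is (3, -1).
For λ=-4: (A-λI) row 1 is [0, 3], so an eigenvector is (-1, 0).
General solution: c_1e^(-5t)(3,-1) + c_2e^(-4t)(-1,0).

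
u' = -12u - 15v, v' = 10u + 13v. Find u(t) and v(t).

u(t) = -K_1e^(3t) - 3K_2e^(-2t), v(t) = K_1e^(3t) + 2K_2e^(-2t)

Coefficient matrix A = [[-12, -15], [10, 13]].
Characteristic polynomial det(A - λI) = λ^2 - λ - 6 = 0.
Eigenvalues λ = 3, -2.
For λ=3: (A-λI) row 1 is [-15, -15], so an eigenvector is (-1, 1).
For λ=-2: (A-λI) row 1 is [-10, -15], so an eigenvector is (-3, 2).
General solution: K_1e^(3t)(-1,1) + K_2e^(-2t)(-3,2).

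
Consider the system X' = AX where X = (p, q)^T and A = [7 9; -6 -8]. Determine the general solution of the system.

p(t) = 3C_1e^(t) - C_2e^(-2t), q(t) = -2C_1e^(t) + C_2e^(-2t)

Coefficient matrix A = [[7, 9], [-6, -8]].
Characteristic polynomial det(A - λI) = λ^2 + λ - 2 = 0.
Eigenvalues λ = 1, -2.
For λ=1: (A-λI) row 1 is [6, 9], so an eigenvector is (3, -2).
For λ=-2: (A-λI) row 1 is [9, 9], so an eigenvector is (-1, 1).
General solution: C_1e^(t)(3,-2) + C_2e^(-2t)(-1,1).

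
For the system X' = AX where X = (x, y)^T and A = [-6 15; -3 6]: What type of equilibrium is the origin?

center

A = [[-6,15],[-3,6]]; det(A-λI) = λ^2 + 9.
λ = 0 ± 3i: zero real part.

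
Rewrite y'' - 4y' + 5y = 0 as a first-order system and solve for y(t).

y(t) = c_1e^(2t)cos(t) + c_2e^(2t)sin(t)

Let x_1 = y, x_2 = y'. Then x_1' = x_2 and x_2' = -5x_1 + 4x_2.
A = [[0,1],[-5,4]]; det(A-λI) = λ^2 - 4λ + 5.
Eigenvalues λ = 2 ± i.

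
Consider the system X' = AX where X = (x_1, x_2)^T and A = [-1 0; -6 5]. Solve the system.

x_1(t) = -c_1e^(-t), x_2(t) = -c_1e^(-t) + c_2e^(5t)

Coefficient matrix A = [[-1, 0], [-6, 5]].
Characteristic polynomial det(A - λI) = λ^2 - 4λ - 5 = 0.
Eigenvalues λ = -1, 5.
For λ=-1: (A-λI) row 2 is [-6, 6], so an eigenvector is (-1, -1).
For λ=5: (A-λI) row 1 is [-6, 0], so an eigenvector is (0, 1).
General solution: c_1e^(-t)(-1,-1) + c_2e^(5t)(0,1).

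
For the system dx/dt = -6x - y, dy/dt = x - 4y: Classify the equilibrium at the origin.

stable improper node

A = [[-6,-1],[1,-4]]; det(A-λI) = λ^2 + 10λ + 25.
repeated λ = -5 with a single eigenvector.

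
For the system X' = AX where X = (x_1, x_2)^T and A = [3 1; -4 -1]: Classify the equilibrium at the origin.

A = [[3,1],[-4,-1]]; det(A-λI) = λ^2 - 2λ + 1.
repeated λ = 1 with a single eigenvector.

unstable improper node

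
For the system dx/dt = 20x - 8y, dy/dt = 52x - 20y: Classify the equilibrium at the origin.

A = [[20,-8],[52,-20]]; det(A-λI) = λ^2 + 16.
λ = 0 ± 4i: zero real part.

center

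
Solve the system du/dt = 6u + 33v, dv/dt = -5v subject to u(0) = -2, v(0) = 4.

u(t) = 10e^(6t) - 12e^(-5t), v(t) = 4e^(-5t)

Coefficient matrix A = [[6, 33], [0, -5]].
Characteristic polynomial det(A - λI) = λ^2 - λ - 30 = 0.
Eigenvalues λ = 6, -5.
For λ=6: (A-λI) row 1 is [0, 33], so an eigenvector is (-1, 0).
For λ=-5: (A-λI) row 1 is [11, 33], so an eigenvector is (-3, 1).
General solution: C_1e^(6t)(-1,0) + C_2e^(-5t)(-3,1).
Applying u(0)=-2, v(0)=4 gives C_1=-10, C_2=4.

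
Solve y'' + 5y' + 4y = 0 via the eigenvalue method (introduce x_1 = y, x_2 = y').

Let x_1 = y, x_2 = y'. Then x_1' = x_2 and x_2' = -4x_1 - 5x_2.
A = [[0,1],[-4,-5]]; det(A-λI) = λ^2 + 5λ + 4.
Eigenvalues λ = -4, -1 with eigenvectors (1,-4), (1,-1).

y(t) = C_1e^(-4t) + C_2e^(-t)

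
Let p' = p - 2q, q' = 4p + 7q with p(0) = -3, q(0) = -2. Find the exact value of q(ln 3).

-2214

A = [[1,-2],[4,7]]; eigenvalues λ = 3, 5.
Eigenvectors: (1,-1) for λ=3, (-1,2) for λ=5.
From the initial condition, c_1 = -8, c_2 = -5.
q(ln 3) = (-8)(3^3)(-1) + (-5)(3^5)(2) = -2214.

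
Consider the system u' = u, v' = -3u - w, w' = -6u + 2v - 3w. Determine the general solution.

u(t) = K_3e^(t), v(t) = -K_1e^(-t) + K_2e^(-2t) - K_3e^(t), w(t) = -K_1e^(-t) + 2K_2e^(-2t) - 2K_3e^(t)

Coefficient matrix A = [[1, 0, 0], [-3, 0, -1], [-6, 2, -3]].
det(A - λI) = 0 gives eigenvalues λ = -1, -2, 1.
For λ=-1: eigenvector (0,-1,-1).
For λ=-2: eigenvector (0,1,2).
For λ=1: eigenvector (1,-1,-2).
General solution: K_1e^(-t)(0,-1,-1) + K_2e^(-2t)(0,1,2) + K_3e^(t)(1,-1,-2).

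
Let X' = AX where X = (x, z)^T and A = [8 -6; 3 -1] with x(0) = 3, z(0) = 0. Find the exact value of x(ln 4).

6096

A = [[8,-6],[3,-1]]; eigenvalues λ = 2, 5.
Eigenvectors: (1,1) for λ=2, (2,1) for λ=5.
From the initial condition, c_1 = -3, c_2 = 3.
x(ln 4) = (-3)(4^2)(1) + (3)(4^5)(2) = 6096.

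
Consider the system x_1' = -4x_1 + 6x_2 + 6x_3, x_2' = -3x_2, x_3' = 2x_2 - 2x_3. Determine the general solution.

x_1(t) = c_1e^(-4t) - 6c_2e^(-3t) + 3c_3e^(-2t), x_2(t) = c_2e^(-3t), x_3(t) = -2c_2e^(-3t) + c_3e^(-2t)

Coefficient matrix A = [[-4, 6, 6], [0, -3, 0], [0, 2, -2]].
det(A - λI) = 0 gives eigenvalues λ = -4, -3, -2.
For λ=-4: eigenvector (1,0,0).
For λ=-3: eigenvector (-6,1,-2).
For λ=-2: eigenvector (3,0,1).
General solution: c_1e^(-4t)(1,0,0) + c_2e^(-3t)(-6,1,-2) + c_3e^(-2t)(3,0,1).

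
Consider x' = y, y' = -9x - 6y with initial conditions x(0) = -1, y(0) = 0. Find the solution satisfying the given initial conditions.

x(t) = -3te^(-3t) - e^(-3t), y(t) = 9te^(-3t)

Coefficient matrix A = [[0, 1], [-9, -6]].
Characteristic polynomial det(A - λI) = λ^2 + 6λ + 9 = 0.
Single eigenvalue λ = -3 with algebraic multiplicity 2.
Eigenvector v = (-1,3); generalized eigenvector w with (A-λI)w=v is (-1,2).
General solution: e^(-3t)[c_1·v + c_2·(t·v + w)].
Applying x(0)=-1, y(0)=0 gives c_1=-2, c_2=3.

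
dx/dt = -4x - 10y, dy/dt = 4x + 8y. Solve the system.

Coefficient matrix A = [[-4, -10], [4, 8]].
Characteristic polynomial det(A - λI) = λ^2 - 4λ + 8 = 0.
Eigenvalues λ = 2 ± 2i (complex conjugate pair).
For λ=2+2i: an eigenvector is (2,-1) - i(-1,1) = (2 + i, -1 - i).
A real fundamental pair from Re and Im of e^((2+2i)t)v: X_1 = e^(2t)(cos(2t)·(2,-1) + sin(2t)·(-1,1)), X_2 = e^(2t)(sin(2t)·(2,-1) - cos(2t)·(-1,1)).
General solution: c_1X_1 + c_2X_2.

x(t) = -c_1e^(2t)sin(2t) + 2c_1e^(2t)cos(2t) + 2c_2e^(2t)sin(2t) + c_2e^(2t)cos(2t), y(t) = c_1e^(2t)sin(2t) - c_1e^(2t)cos(2t) - c_2e^(2t)sin(2t) - c_2e^(2t)cos(2t)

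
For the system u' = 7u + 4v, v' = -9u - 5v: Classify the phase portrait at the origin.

A = [[7,4],[-9,-5]]; det(A-λI) = λ^2 - 2λ + 1.
repeated λ = 1 with a single eigenvector.

unstable improper node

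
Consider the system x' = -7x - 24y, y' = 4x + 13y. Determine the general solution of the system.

x(t) = 2K_1e^(5t) + 3K_2e^(t), y(t) = -K_1e^(5t) - K_2e^(t)

Coefficient matrix A = [[-7, -24], [4, 13]].
Characteristic polynomial det(A - λI) = λ^2 - 6λ + 5 = 0.
Eigenvalues λ = 5, 1.
For λ=5: (A-λI) row 1 is [-12, -24], so an eigenvector is (2, -1).
For λ=1: (A-λI) row 1 is [-8, -24], so an eigenvector is (3, -1).
General solution: K_1e^(5t)(2,-1) + K_2e^(t)(3,-1).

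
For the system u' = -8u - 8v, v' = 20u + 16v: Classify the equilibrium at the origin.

A = [[-8,-8],[20,16]]; det(A-λI) = λ^2 - 8λ + 32.
λ = 4 ± 4i: positive real part.

unstable spiral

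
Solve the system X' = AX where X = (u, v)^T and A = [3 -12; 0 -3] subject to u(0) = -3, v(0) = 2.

u(t) = -7e^(3t) + 4e^(-3t), v(t) = 2e^(-3t)

Coefficient matrix A = [[3, -12], [0, -3]].
Characteristic polynomial det(A - λI) = λ^2 - 9 = 0.
Eigenvalues λ = 3, -3.
For λ=3: (A-λI) row 1 is [0, -12], so an eigenvector is (-1, 0).
For λ=-3: (A-λI) row 1 is [6, -12], so an eigenvector is (-2, -1).
General solution: K_1e^(3t)(-1,0) + K_2e^(-3t)(-2,-1).
Applying u(0)=-3, v(0)=2 gives K_1=7, K_2=-2.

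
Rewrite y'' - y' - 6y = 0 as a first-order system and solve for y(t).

Let x_1 = y, x_2 = y'. Then x_1' = x_2 and x_2' = 6x_1 + x_2.
A = [[0,1],[6,1]]; det(A-λI) = λ^2 - λ - 6.
Eigenvalues λ = -2, 3 with eigenvectors (1,-2), (1,3).

y(t) = K_1e^(-2t) + K_2e^(3t)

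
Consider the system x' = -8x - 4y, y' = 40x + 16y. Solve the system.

Coefficient matrix A = [[-8, -4], [40, 16]].
Characteristic polynomial det(A - λI) = λ^2 - 8λ + 32 = 0.
Eigenvalues λ = 4 ± 4i (complex conjugate pair).
For λ=4+4i: an eigenvector is (0,-1) - i(1,-3) = (0 - i, -1 + 3i).
A real fundamental pair from Re and Im of e^((4+4i)t)v: X_1 = e^(4t)(cos(4t)·(0,-1) + sin(4t)·(1,-3)), X_2 = e^(4t)(sin(4t)·(0,-1) - cos(4t)·(1,-3)).
General solution: C_1X_1 + C_2X_2.

x(t) = C_1e^(4t)sin(4t) - C_2e^(4t)cos(4t), y(t) = -3C_1e^(4t)sin(4t) - C_1e^(4t)cos(4t) - C_2e^(4t)sin(4t) + 3C_2e^(4t)cos(4t)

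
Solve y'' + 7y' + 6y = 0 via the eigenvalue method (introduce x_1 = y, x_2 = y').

Let x_1 = y, x_2 = y'. Then x_1' = x_2 and x_2' = -6x_1 - 7x_2.
A = [[0,1],[-6,-7]]; det(A-λI) = λ^2 + 7λ + 6.
Eigenvalues λ = -6, -1 with eigenvectors (1,-6), (1,-1).

y(t) = c_1e^(-6t) + c_2e^(-t)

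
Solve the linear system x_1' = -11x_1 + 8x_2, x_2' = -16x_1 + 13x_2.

Coefficient matrix A = [[-11, 8], [-16, 13]].
Characteristic polynomial det(A - λI) = λ^2 - 2λ - 15 = 0.
Eigenvalues λ = -3, 5.
For λ=-3: (A-λI) row 1 is [-8, 8], so an eigenvector is (1, 1).
For λ=5: (A-λI) row 1 is [-16, 8], so an eigenvector is (1, 2).
General solution: c_1e^(-3t)(1,1) + c_2e^(5t)(1,2).

x_1(t) = c_1e^(-3t) + c_2e^(5t), x_2(t) = c_1e^(-3t) + 2c_2e^(5t)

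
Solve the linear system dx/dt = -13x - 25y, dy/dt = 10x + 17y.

Coefficient matrix A = [[-13, -25], [10, 17]].
Characteristic polynomial det(A - λI) = λ^2 - 4λ + 29 = 0.
Eigenvalues λ = 2 ± 5i (complex conjugate pair).
For λ=2+5i: an eigenvector is (-1,1) - i(-2,1) = (-1 + 2i, 1 - i).
A real fundamental pair from Re and Im of e^((2+5i)t)v: X_1 = e^(2t)(cos(5t)·(-1,1) + sin(5t)·(-2,1)), X_2 = e^(2t)(sin(5t)·(-1,1) - cos(5t)·(-2,1)).
General solution: c_1X_1 + c_2X_2.

x(t) = -2c_1e^(2t)sin(5t) - c_1e^(2t)cos(5t) - c_2e^(2t)sin(5t) + 2c_2e^(2t)cos(5t), y(t) = c_1e^(2t)sin(5t) + c_1e^(2t)cos(5t) + c_2e^(2t)sin(5t) - c_2e^(2t)cos(5t)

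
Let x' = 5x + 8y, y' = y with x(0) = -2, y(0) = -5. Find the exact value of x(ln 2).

A = [[5,8],[0,1]]; eigenvalues λ = 5, 1.
Eigenvectors: (1,0) for λ=5, (-2,1) for λ=1.
From the initial condition, c_1 = -12, c_2 = -5.
x(ln 2) = (-12)(2^5)(1) + (-5)(2^1)(-2) = -364.

-364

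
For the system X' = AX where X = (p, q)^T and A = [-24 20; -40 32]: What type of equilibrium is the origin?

unstable spiral

A = [[-24,20],[-40,32]]; det(A-λI) = λ^2 - 8λ + 32.
λ = 4 ± 4i: positive real part.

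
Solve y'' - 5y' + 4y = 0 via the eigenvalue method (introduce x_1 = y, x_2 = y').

y(t) = C_1e^(t) + C_2e^(4t)

Let x_1 = y, x_2 = y'. Then x_1' = x_2 and x_2' = -4x_1 + 5x_2.
A = [[0,1],[-4,5]]; det(A-λI) = λ^2 - 5λ + 4.
Eigenvalues λ = 1, 4 with eigenvectors (1,1), (1,4).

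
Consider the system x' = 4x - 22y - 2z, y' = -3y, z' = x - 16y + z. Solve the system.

x(t) = -C_1e^(2t) + 4C_2e^(-3t) + 2C_3e^(3t), y(t) = C_2e^(-3t), z(t) = -C_1e^(2t) + 3C_2e^(-3t) + C_3e^(3t)

Coefficient matrix A = [[4, -22, -2], [0, -3, 0], [1, -16, 1]].
det(A - λI) = 0 gives eigenvalues λ = 2, -3, 3.
For λ=2: eigenvector (-1,0,-1).
For λ=-3: eigenvector (4,1,3).
For λ=3: eigenvector (2,0,1).
General solution: C_1e^(2t)(-1,0,-1) + C_2e^(-3t)(4,1,3) + C_3e^(3t)(2,0,1).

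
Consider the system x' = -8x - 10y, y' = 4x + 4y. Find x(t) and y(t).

x(t) = 2C_1e^(-2t)sin(2t) + C_1e^(-2t)cos(2t) + C_2e^(-2t)sin(2t) - 2C_2e^(-2t)cos(2t), y(t) = -C_1e^(-2t)sin(2t) - C_1e^(-2t)cos(2t) - C_2e^(-2t)sin(2t) + C_2e^(-2t)cos(2t)

Coefficient matrix A = [[-8, -10], [4, 4]].
Characteristic polynomial det(A - λI) = λ^2 + 4λ + 8 = 0.
Eigenvalues λ = -2 ± 2i (complex conjugate pair).
For λ=-2+2i: an eigenvector is (1,-1) - i(2,-1) = (1 - 2i, -1 + i).
A real fundamental pair from Re and Im of e^((-2+2i)t)v: X_1 = e^(-2t)(cos(2t)·(1,-1) + sin(2t)·(2,-1)), X_2 = e^(-2t)(sin(2t)·(1,-1) - cos(2t)·(2,-1)).
General solution: C_1X_1 + C_2X_2.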